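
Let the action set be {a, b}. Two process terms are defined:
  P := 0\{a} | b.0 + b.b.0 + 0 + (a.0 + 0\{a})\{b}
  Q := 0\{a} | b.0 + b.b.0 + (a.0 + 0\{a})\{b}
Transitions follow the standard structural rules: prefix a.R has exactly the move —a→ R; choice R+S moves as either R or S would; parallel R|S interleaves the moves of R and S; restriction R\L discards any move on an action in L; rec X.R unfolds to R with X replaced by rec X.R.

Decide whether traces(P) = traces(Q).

P's transition system — 5 states:
  s0 = 0\{a} | b.0 + b.b.0 + 0 + (a.0 + 0\{a})\{b} → —a→ s1, —b→ s2, —b→ s3
  s1 = 0\{b} → (no moves)
  s2 = 0\{a} | 0 → (no moves)
  s3 = b.0 → —b→ s4
  s4 = 0 → (no moves)
Q's transition system — 5 states:
  t0 = 0\{a} | b.0 + b.b.0 + (a.0 + 0\{a})\{b} → —a→ t1, —b→ t2, —b→ t3
  t1 = 0\{b} → (no moves)
  t2 = 0\{a} | 0 → (no moves)
  t3 = b.0 → —b→ t4
  t4 = 0 → (no moves)
Partition-refinement fixed point:
  B0 = {s0, t0}
  B1 = {s1, s2, s4, t1, t2, t4}
  B2 = {s3, t3}
s0 ∈ B0, t0 ∈ B0 → same block
Bisimilar ⇒ trace-equivalent.

trace-equivalent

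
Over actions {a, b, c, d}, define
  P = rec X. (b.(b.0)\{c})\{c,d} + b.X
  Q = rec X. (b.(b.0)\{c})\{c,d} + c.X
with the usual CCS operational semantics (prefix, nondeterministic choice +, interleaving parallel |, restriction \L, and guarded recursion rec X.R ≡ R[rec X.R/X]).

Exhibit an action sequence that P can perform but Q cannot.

bbb

LTS(P): 3 reachable states
  p0 = rec X. (b.(b.0)\{c})\{c,d} + b.X | --b--▸ p0, --b--▸ p1
  p1 = (b.0)\{c}\{c,d} | --b--▸ p2
  p2 = 0\{c}\{c,d} | deadlocked
LTS(Q): 3 reachable states
  q0 = rec X. (b.(b.0)\{c})\{c,d} + c.X | --b--▸ q1, --c--▸ q0
  q1 = (b.0)\{c}\{c,d} | --b--▸ q2
  q2 = 0\{c}\{c,d} | deadlocked
Executing bbb from P (initial set {p0}):
  step 1 (b): {p0, p1}
  step 2 (b): {p0, p1, p2}
  step 3 (b): {p0, p1, p2}
  — P admits the full trace.
Executing bbb from Q (initial set {q0}):
  step 1 (b): {q1}
  step 2 (b): {q2}
  step 3 (b): ∅  — Q cannot continue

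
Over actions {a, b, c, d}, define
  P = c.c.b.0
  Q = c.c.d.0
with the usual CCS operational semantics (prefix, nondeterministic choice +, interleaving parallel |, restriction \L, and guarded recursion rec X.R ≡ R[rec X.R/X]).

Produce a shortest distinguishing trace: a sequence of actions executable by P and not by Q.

ccb

LTS(P): 4 reachable states
  s0 = c.c.b.0 :: ··c··> s1
  s1 = c.b.0 :: ··c··> s2
  s2 = b.0 :: ··b··> s3
  s3 = 0 :: (no moves)
LTS(Q): 4 reachable states
  t0 = c.c.d.0 :: ··c··> t1
  t1 = c.d.0 :: ··c··> t2
  t2 = d.0 :: ··d··> t3
  t3 = 0 :: (no moves)
Run σ = ⟨ccb⟩ on P: start {s0}
  after c @ step 1: {s1}
  after c @ step 2: {s2}
  after b @ step 3: {s3}
  — P admits the full trace.
Run σ = ⟨ccb⟩ on Q: start {t0}
  after c @ step 1: {t1}
  after c @ step 2: {t2}
  after b @ step 3: ∅  — Q cannot continue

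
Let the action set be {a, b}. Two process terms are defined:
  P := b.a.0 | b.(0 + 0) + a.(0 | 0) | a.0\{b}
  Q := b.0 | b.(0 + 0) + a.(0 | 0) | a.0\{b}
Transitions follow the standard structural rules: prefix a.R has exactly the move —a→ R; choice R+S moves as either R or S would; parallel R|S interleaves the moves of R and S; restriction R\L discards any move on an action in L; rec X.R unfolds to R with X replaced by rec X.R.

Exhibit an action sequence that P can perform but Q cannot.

LTS(P): 9 reachable states
  s0 = b.a.0 | b.(0 + 0) + a.(0 | 0) | a.0\{b} | —a→ s1, —a→ s2, —b→ s3, —b→ s4
  s1 = 0 | 0 | a.0\{b} | —a→ s5
  s2 = a.(0 | 0) | 0\{b} | —a→ s5
  s3 = a.0 | b.(0 + 0) | —a→ s6, —b→ s7
  s4 = b.a.0 | (0 + 0) | —b→ s7
  s5 = 0 | 0 | 0\{b} | ∅
  s6 = 0 | b.(0 + 0) | —b→ s8
  s7 = a.0 | (0 + 0) | —a→ s8
  s8 = 0 | (0 + 0) | ∅
LTS(Q): 7 reachable states
  t0 = b.0 | b.(0 + 0) + a.(0 | 0) | a.0\{b} | —a→ t1, —a→ t2, —b→ t3, —b→ t4
  t1 = 0 | 0 | a.0\{b} | —a→ t5
  t2 = a.(0 | 0) | 0\{b} | —a→ t5
  t3 = 0 | b.(0 + 0) | —b→ t6
  t4 = b.0 | (0 + 0) | —b→ t6
  t5 = 0 | 0 | 0\{b} | ∅
  t6 = 0 | (0 + 0) | ∅
Executing ba from P (initial set {s0}):
  [1] b ⇒ {s3, s4}
  [2] a ⇒ {s6}
  ✓ P
Executing ba from Q (initial set {t0}):
  [1] b ⇒ {t3, t4}
  [2] a ⇒ ∅ (Q stuck)

ba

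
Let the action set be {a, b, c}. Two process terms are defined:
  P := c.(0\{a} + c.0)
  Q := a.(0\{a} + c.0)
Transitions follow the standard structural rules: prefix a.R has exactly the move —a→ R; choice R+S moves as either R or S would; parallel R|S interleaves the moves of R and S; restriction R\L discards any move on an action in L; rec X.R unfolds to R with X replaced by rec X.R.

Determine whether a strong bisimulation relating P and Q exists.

P ≁ Q

Reachable graph of P (3 states):
  u0 = c.(0\{a} + c.0) has moves =c=> u1
  u1 = 0\{a} + c.0 has moves =c=> u2
  u2 = 0 has moves ∅
Reachable graph of Q (3 states):
  v0 = a.(0\{a} + c.0) has moves =a=> v1
  v1 = 0\{a} + c.0 has moves =c=> v2
  v2 = 0 has moves ∅
Bisimilarity quotient blocks:
  B0 = {u0}
  B1 = {u1, v1}
  B2 = {u2, v2}
  B3 = {v0}
u0 ∈ B0, v0 ∈ B3 → different blocks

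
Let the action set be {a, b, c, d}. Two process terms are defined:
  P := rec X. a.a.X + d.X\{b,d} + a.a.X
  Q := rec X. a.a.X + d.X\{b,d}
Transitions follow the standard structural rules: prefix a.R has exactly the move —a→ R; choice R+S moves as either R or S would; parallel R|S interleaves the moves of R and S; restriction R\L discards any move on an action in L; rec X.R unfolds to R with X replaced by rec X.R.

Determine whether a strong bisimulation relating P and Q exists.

Reachable graph of P (4 states):
  m0 = rec X. a.a.X + d.X\{b,d} + a.a.X :: =a=> m1, =d=> m2
  m1 = a.(rec X. a.a.X + d.X\{b,d} + a.a.X) :: =a=> m0
  m2 = (rec X. a.a.X + d.X\{b,d} + a.a.X)\{b,d} :: =a=> m3
  m3 = (a.(rec X. a.a.X + d.X\{b,d} + a.a.X))\{b,d} :: =a=> m2
Reachable graph of Q (4 states):
  n0 = rec X. a.a.X + d.X\{b,d} :: =a=> n1, =d=> n2
  n1 = a.(rec X. a.a.X + d.X\{b,d}) :: =a=> n0
  n2 = (rec X. a.a.X + d.X\{b,d})\{b,d} :: =a=> n3
  n3 = (a.(rec X. a.a.X + d.X\{b,d}))\{b,d} :: =a=> n2
Partition-refinement fixed point:
  B0 = {m0, n0}
  B1 = {m1, n1}
  B2 = {m2, m3, n2, n3}
m0 ∈ B0, n0 ∈ B0 → same block

YES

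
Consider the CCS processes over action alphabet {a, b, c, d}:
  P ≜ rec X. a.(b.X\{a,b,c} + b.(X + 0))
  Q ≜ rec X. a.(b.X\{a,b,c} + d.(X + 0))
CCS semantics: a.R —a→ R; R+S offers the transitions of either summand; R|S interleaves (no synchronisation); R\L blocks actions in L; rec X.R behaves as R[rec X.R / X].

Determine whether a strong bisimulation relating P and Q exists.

not bisimilar

LTS(P): 4 reachable states
  u0 = rec X. a.(b.X\{a,b,c} + b.(X + 0)) ⊢ --a--▸ u1
  u1 = b.(rec X. a.(b.X\{a,b,c} + b.(X + 0)))\{a,b,c} + b.((rec X. a.(b.X\{a,b,c} + b.(X + 0))) + 0) ⊢ --b--▸ u2, --b--▸ u3
  u2 = (rec X. a.(b.X\{a,b,c} + b.(X + 0))) + 0 ⊢ --a--▸ u1
  u3 = (rec X. a.(b.X\{a,b,c} + b.(X + 0)))\{a,b,c} ⊢ deadlocked
LTS(Q): 4 reachable states
  v0 = rec X. a.(b.X\{a,b,c} + d.(X + 0)) ⊢ --a--▸ v1
  v1 = b.(rec X. a.(b.X\{a,b,c} + d.(X + 0)))\{a,b,c} + d.((rec X. a.(b.X\{a,b,c} + d.(X + 0))) + 0) ⊢ --b--▸ v2, --d--▸ v3
  v2 = (rec X. a.(b.X\{a,b,c} + d.(X + 0)))\{a,b,c} ⊢ deadlocked
  v3 = (rec X. a.(b.X\{a,b,c} + d.(X + 0))) + 0 ⊢ --a--▸ v1
Coarsest stable partition (strong bisimilarity classes):
  B0 = {u0, u2}
  B1 = {u1}
  B2 = {u3, v2}
  B3 = {v0, v3}
  B4 = {v1}
u0 ∈ B0, v0 ∈ B3 → different blocks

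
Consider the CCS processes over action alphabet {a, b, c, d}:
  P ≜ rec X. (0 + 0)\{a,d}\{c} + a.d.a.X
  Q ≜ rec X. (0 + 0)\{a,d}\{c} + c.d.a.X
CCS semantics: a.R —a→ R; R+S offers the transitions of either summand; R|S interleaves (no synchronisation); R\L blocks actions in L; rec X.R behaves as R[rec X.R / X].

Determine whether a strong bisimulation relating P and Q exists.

P ≁ Q

LTS(P): 3 reachable states
  m0 = rec X. (0 + 0)\{a,d}\{c} + a.d.a.X | -a-> m1
  m1 = d.a.(rec X. (0 + 0)\{a,d}\{c} + a.d.a.X) | -d-> m2
  m2 = a.(rec X. (0 + 0)\{a,d}\{c} + a.d.a.X) | -a-> m0
LTS(Q): 3 reachable states
  n0 = rec X. (0 + 0)\{a,d}\{c} + c.d.a.X | -c-> n1
  n1 = d.a.(rec X. (0 + 0)\{a,d}\{c} + c.d.a.X) | -d-> n2
  n2 = a.(rec X. (0 + 0)\{a,d}\{c} + c.d.a.X) | -a-> n0
Partition-refinement fixed point:
  B0 = {m0}
  B1 = {m1}
  B2 = {m2}
  B3 = {n0}
  B4 = {n1}
  B5 = {n2}
m0 ∈ B0, n0 ∈ B3 → different blocks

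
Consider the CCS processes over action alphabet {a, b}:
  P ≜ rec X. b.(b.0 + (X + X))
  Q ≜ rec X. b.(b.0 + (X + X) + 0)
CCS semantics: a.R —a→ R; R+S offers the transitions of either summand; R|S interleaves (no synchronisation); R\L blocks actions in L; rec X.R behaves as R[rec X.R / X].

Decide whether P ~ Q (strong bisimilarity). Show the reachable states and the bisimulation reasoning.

Reachable graph of P (3 states):
  u0 = rec X. b.(b.0 + (X + X)) → --b--▸ u1
  u1 = b.0 + ((rec X. b.(b.0 + (X + X))) + (rec X. b.(b.0 + (X + X)))) → --b--▸ u1, --b--▸ u2
  u2 = 0 → deadlocked
Reachable graph of Q (3 states):
  v0 = rec X. b.(b.0 + (X + X) + 0) → --b--▸ v1
  v1 = b.0 + ((rec X. b.(b.0 + (X + X) + 0)) + (rec X. b.(b.0 + (X + X) + 0))) + 0 → --b--▸ v1, --b--▸ v2
  v2 = 0 → deadlocked
Bisimilarity quotient blocks:
  B0 = {u0, v0}
  B1 = {u1, v1}
  B2 = {u2, v2}
u0 ∈ B0, v0 ∈ B0 → same block

P ~ Q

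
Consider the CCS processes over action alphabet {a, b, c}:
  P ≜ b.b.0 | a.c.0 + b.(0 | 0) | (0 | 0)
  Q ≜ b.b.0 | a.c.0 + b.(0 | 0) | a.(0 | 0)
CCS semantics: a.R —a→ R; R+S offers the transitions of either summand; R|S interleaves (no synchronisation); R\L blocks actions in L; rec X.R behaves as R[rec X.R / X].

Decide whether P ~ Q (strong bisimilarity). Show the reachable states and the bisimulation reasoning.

Reachable graph of P (10 states):
  s0 = b.b.0 | a.c.0 + b.(0 | 0) | (0 | 0) has moves ··a··> s1, ··b··> s2, ··b··> s3
  s1 = b.b.0 | c.0 has moves ··b··> s4, ··c··> s5
  s2 = 0 | 0 | (0 | 0) has moves ∅
  s3 = b.0 | a.c.0 has moves ··a··> s4, ··b··> s6
  s4 = b.0 | c.0 has moves ··b··> s7, ··c··> s8
  s5 = b.b.0 | 0 has moves ··b··> s8
  s6 = 0 | a.c.0 has moves ··a··> s7
  s7 = 0 | c.0 has moves ··c··> s9
  s8 = b.0 | 0 has moves ··b··> s9
  s9 = 0 | 0 has moves ∅
Reachable graph of Q (12 states):
  t0 = b.b.0 | a.c.0 + b.(0 | 0) | a.(0 | 0) has moves ··a··> t1, ··a··> t2, ··b··> t3, ··b··> t4
  t1 = b.(0 | 0) | (0 | 0) has moves ··b··> t5
  t2 = b.b.0 | c.0 has moves ··b··> t6, ··c··> t7
  t3 = 0 | 0 | a.(0 | 0) has moves ··a··> t5
  t4 = b.0 | a.c.0 has moves ··a··> t6, ··b··> t8
  t5 = 0 | 0 | (0 | 0) has moves ∅
  t6 = b.0 | c.0 has moves ··b··> t9, ··c··> t10
  t7 = b.b.0 | 0 has moves ··b··> t10
  t8 = 0 | a.c.0 has moves ··a··> t9
  t9 = 0 | c.0 has moves ··c··> t11
  t10 = b.0 | 0 has moves ··b··> t11
  t11 = 0 | 0 has moves ∅
Coarsest stable partition (strong bisimilarity classes):
  B0 = {s0}
  B1 = {s3, t4}
  B2 = {s4, t6}
  B3 = {s7, t9}
  B4 = {s2, s9, t11, t5}
  B5 = {s8, t1, t10}
  B6 = {s6, t8}
  B7 = {s1, t2}
  B8 = {s5, t7}
  B9 = {t0}
  B10 = {t3}
s0 ∈ B0, t0 ∈ B9 → different blocks

not bisimilar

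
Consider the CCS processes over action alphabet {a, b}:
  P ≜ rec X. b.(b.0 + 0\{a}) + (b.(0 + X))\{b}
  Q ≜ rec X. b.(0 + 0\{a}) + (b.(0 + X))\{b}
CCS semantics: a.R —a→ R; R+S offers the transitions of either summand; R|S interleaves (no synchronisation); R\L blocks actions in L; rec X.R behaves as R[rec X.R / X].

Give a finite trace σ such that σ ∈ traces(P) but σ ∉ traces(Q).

LTS(P): 3 reachable states
  p0 = rec X. b.(b.0 + 0\{a}) + (b.(0 + X))\{b} :: —b→ p1
  p1 = b.0 + 0\{a} :: —b→ p2
  p2 = 0 :: stopped
LTS(Q): 2 reachable states
  q0 = rec X. b.(0 + 0\{a}) + (b.(0 + X))\{b} :: —b→ q1
  q1 = 0 + 0\{a} :: stopped
Run σ = ⟨bb⟩ on P: start {p0}
  step 1 (b): {p1}
  step 2 (b): {p2}
  ✓ P
Run σ = ⟨bb⟩ on Q: start {q0}
  step 1 (b): {q1}
  step 2 (b): ∅  — Q cannot continue

bb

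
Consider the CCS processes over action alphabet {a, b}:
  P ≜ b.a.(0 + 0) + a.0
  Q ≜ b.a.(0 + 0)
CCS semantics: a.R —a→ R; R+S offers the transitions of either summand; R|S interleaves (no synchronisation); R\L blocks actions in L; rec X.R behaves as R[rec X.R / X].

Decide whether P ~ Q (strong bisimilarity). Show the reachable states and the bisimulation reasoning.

P's transition system — 4 states:
  m0 = b.a.(0 + 0) + a.0 → ··a··> m1, ··b··> m2
  m1 = 0 → stopped
  m2 = a.(0 + 0) → ··a··> m3
  m3 = 0 + 0 → stopped
Q's transition system — 3 states:
  n0 = b.a.(0 + 0) → ··b··> n1
  n1 = a.(0 + 0) → ··a··> n2
  n2 = 0 + 0 → stopped
Bisimilarity quotient blocks:
  B0 = {m0}
  B1 = {m1, m3, n2}
  B2 = {m2, n1}
  B3 = {n0}
m0 ∈ B0, n0 ∈ B3 → different blocks

not bisimilar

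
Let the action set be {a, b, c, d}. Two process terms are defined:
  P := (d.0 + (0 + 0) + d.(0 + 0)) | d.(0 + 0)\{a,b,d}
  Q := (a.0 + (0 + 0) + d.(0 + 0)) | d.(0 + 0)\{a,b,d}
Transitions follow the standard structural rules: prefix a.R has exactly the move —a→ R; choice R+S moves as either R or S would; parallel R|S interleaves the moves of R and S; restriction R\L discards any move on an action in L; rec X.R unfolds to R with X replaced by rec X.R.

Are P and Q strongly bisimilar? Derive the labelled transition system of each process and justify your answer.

NO

LTS(P): 6 reachable states
  p0 = (d.0 + (0 + 0) + d.(0 + 0)) | d.(0 + 0)\{a,b,d} has moves —d→ p1, —d→ p2, —d→ p3
  p1 = (0 + 0) | d.(0 + 0)\{a,b,d} has moves —d→ p4
  p2 = (d.0 + (0 + 0) + d.(0 + 0)) | (0 + 0)\{a,b,d} has moves —d→ p4, —d→ p5
  p3 = 0 | d.(0 + 0)\{a,b,d} has moves —d→ p5
  p4 = (0 + 0) | (0 + 0)\{a,b,d} has moves ·
  p5 = 0 | (0 + 0)\{a,b,d} has moves ·
LTS(Q): 6 reachable states
  q0 = (a.0 + (0 + 0) + d.(0 + 0)) | d.(0 + 0)\{a,b,d} has moves —a→ q1, —d→ q2, —d→ q3
  q1 = 0 | d.(0 + 0)\{a,b,d} has moves —d→ q4
  q2 = (0 + 0) | d.(0 + 0)\{a,b,d} has moves —d→ q5
  q3 = (a.0 + (0 + 0) + d.(0 + 0)) | (0 + 0)\{a,b,d} has moves —a→ q4, —d→ q5
  q4 = 0 | (0 + 0)\{a,b,d} has moves ·
  q5 = (0 + 0) | (0 + 0)\{a,b,d} has moves ·
Partition-refinement fixed point:
  B0 = {p0}
  B1 = {p1, p2, p3, q1, q2}
  B2 = {p4, p5, q4, q5}
  B3 = {q0}
  B4 = {q3}
p0 ∈ B0, q0 ∈ B3 → different blocks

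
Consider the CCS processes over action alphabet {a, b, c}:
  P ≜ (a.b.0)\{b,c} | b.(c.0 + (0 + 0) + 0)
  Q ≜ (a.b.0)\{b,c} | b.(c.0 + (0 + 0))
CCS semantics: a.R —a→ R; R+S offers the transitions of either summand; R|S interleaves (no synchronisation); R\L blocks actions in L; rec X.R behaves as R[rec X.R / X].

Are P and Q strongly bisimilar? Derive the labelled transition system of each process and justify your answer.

Reachable graph of P (6 states):
  p0 = (a.b.0)\{b,c} | b.(c.0 + (0 + 0) + 0) | —a→ p1, —b→ p2
  p1 = (b.0)\{b,c} | b.(c.0 + (0 + 0) + 0) | —b→ p3
  p2 = (a.b.0)\{b,c} | (c.0 + (0 + 0) + 0) | —a→ p3, —c→ p4
  p3 = (b.0)\{b,c} | (c.0 + (0 + 0) + 0) | —c→ p5
  p4 = (a.b.0)\{b,c} | 0 | —a→ p5
  p5 = (b.0)\{b,c} | 0 | deadlocked
Reachable graph of Q (6 states):
  q0 = (a.b.0)\{b,c} | b.(c.0 + (0 + 0)) | —a→ q1, —b→ q2
  q1 = (b.0)\{b,c} | b.(c.0 + (0 + 0)) | —b→ q3
  q2 = (a.b.0)\{b,c} | (c.0 + (0 + 0)) | —a→ q3, —c→ q4
  q3 = (b.0)\{b,c} | (c.0 + (0 + 0)) | —c→ q5
  q4 = (a.b.0)\{b,c} | 0 | —a→ q5
  q5 = (b.0)\{b,c} | 0 | deadlocked
Coarsest stable partition (strong bisimilarity classes):
  B0 = {p0, q0}
  B1 = {p2, q2}
  B2 = {p4, q4}
  B3 = {p5, q5}
  B4 = {p3, q3}
  B5 = {p1, q1}
p0 ∈ B0, q0 ∈ B0 → same block

YES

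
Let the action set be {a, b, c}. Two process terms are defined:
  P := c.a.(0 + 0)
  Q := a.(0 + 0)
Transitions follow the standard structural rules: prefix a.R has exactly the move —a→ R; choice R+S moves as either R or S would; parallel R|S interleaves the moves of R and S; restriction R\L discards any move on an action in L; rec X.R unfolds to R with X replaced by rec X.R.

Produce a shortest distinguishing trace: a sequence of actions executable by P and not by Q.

c

LTS(P): 3 reachable states
  m0 = c.a.(0 + 0) | —c→ m1
  m1 = a.(0 + 0) | —a→ m2
  m2 = 0 + 0 | stopped
LTS(Q): 2 reachable states
  n0 = a.(0 + 0) | —a→ n1
  n1 = 0 + 0 | stopped
Executing c from P (initial set {m0}):
  step 1 (c): {m1}
  ✓ P
Executing c from Q (initial set {n0}):
  step 1 (c): ∅  — Q cannot continue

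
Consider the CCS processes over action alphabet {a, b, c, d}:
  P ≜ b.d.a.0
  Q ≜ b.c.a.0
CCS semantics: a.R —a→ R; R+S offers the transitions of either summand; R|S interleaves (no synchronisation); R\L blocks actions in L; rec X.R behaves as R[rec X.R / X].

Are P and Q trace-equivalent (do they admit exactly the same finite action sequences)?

trace-distinct — witness ⟨bd⟩

P's transition system — 4 states:
  m0 = b.d.a.0 has moves =b=> m1
  m1 = d.a.0 has moves =d=> m2
  m2 = a.0 has moves =a=> m3
  m3 = 0 has moves stopped
Q's transition system — 4 states:
  n0 = b.c.a.0 has moves =b=> n1
  n1 = c.a.0 has moves =c=> n2
  n2 = a.0 has moves =a=> n3
  n3 = 0 has moves stopped
Run σ = ⟨bd⟩ on P: start {m0}
  step 1 (b): {m1}
  step 2 (d): {m2}
  ✓ P
Run σ = ⟨bd⟩ on Q: start {n0}
  step 1 (b): {n1}
  step 2 (d): no successor for Q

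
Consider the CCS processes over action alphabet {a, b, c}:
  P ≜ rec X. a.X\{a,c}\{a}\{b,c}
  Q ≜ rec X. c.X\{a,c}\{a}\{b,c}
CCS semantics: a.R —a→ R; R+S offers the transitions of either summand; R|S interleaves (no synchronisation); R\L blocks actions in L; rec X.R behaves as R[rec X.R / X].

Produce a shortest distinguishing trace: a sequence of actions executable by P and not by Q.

a

LTS(P): 2 reachable states
  p0 = rec X. a.X\{a,c}\{a}\{b,c} → --a--▸ p1
  p1 = (rec X. a.X\{a,c}\{a}\{b,c})\{a,c}\{a}\{b,c} → (no moves)
LTS(Q): 2 reachable states
  q0 = rec X. c.X\{a,c}\{a}\{b,c} → --c--▸ q1
  q1 = (rec X. c.X\{a,c}\{a}\{b,c})\{a,c}\{a}\{b,c} → (no moves)
Trace ⟨a⟩ through P, begin at {p0}:
  [1] a ⇒ {p1}
  ✓ P
Trace ⟨a⟩ through Q, begin at {q0}:
  [1] a ⇒ no successor for Q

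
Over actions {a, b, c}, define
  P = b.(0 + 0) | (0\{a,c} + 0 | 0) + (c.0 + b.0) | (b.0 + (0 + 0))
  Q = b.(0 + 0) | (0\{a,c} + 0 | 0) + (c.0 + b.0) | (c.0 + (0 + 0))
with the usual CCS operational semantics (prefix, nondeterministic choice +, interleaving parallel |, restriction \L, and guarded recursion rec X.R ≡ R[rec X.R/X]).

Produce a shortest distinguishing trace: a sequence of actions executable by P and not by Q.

Reachable graph of P (5 states):
  m0 = b.(0 + 0) | (0\{a,c} + 0 | 0) + (c.0 + b.0) | (b.0 + (0 + 0)) :: --b--▸ m1, --b--▸ m2, --b--▸ m3, --c--▸ m3
  m1 = (0 + 0) | (0\{a,c} + 0 | 0) :: stopped
  m2 = (c.0 + b.0) | 0 :: --b--▸ m4, --c--▸ m4
  m3 = 0 | (b.0 + (0 + 0)) :: --b--▸ m4
  m4 = 0 | 0 :: stopped
Reachable graph of Q (5 states):
  n0 = b.(0 + 0) | (0\{a,c} + 0 | 0) + (c.0 + b.0) | (c.0 + (0 + 0)) :: --b--▸ n1, --b--▸ n2, --c--▸ n2, --c--▸ n3
  n1 = (0 + 0) | (0\{a,c} + 0 | 0) :: stopped
  n2 = 0 | (c.0 + (0 + 0)) :: --c--▸ n4
  n3 = (c.0 + b.0) | 0 :: --b--▸ n4, --c--▸ n4
  n4 = 0 | 0 :: stopped
Executing bb from P (initial set {m0}):
  step 1 (b): {m1, m2, m3}
  step 2 (b): {m4}
  ✓ P
Executing bb from Q (initial set {n0}):
  step 1 (b): {n1, n2}
  step 2 (b): ∅  — Q cannot continue

bb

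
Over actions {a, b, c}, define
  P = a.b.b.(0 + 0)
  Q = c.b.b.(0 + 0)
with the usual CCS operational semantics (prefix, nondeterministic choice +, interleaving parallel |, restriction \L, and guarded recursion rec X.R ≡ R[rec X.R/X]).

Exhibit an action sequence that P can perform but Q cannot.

a

Reachable graph of P (4 states):
  m0 = a.b.b.(0 + 0) has moves --a--▸ m1
  m1 = b.b.(0 + 0) has moves --b--▸ m2
  m2 = b.(0 + 0) has moves --b--▸ m3
  m3 = 0 + 0 has moves deadlocked
Reachable graph of Q (4 states):
  n0 = c.b.b.(0 + 0) has moves --c--▸ n1
  n1 = b.b.(0 + 0) has moves --b--▸ n2
  n2 = b.(0 + 0) has moves --b--▸ n3
  n3 = 0 + 0 has moves deadlocked
Trace ⟨a⟩ through P, begin at {m0}:
  step 1 (a): {m1}
  — P admits the full trace.
Trace ⟨a⟩ through Q, begin at {n0}:
  step 1 (a): ∅ (Q stuck)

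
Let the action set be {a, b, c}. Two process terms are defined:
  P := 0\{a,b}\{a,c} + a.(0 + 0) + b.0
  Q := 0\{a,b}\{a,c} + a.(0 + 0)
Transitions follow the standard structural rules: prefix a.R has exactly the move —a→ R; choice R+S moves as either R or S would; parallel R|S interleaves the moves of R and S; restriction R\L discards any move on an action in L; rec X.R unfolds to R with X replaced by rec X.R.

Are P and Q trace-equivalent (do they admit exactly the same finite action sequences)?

NO — witness ⟨b⟩

LTS(P): 3 reachable states
  s0 = 0\{a,b}\{a,c} + a.(0 + 0) + b.0 | -a-> s1, -b-> s2
  s1 = 0 + 0 | stopped
  s2 = 0 | stopped
LTS(Q): 2 reachable states
  t0 = 0\{a,b}\{a,c} + a.(0 + 0) | -a-> t1
  t1 = 0 + 0 | stopped
Run σ = ⟨b⟩ on P: start {s0}
  after b @ step 1: {s2}
  ✓ P
Run σ = ⟨b⟩ on Q: start {t0}
  after b @ step 1: no successor for Q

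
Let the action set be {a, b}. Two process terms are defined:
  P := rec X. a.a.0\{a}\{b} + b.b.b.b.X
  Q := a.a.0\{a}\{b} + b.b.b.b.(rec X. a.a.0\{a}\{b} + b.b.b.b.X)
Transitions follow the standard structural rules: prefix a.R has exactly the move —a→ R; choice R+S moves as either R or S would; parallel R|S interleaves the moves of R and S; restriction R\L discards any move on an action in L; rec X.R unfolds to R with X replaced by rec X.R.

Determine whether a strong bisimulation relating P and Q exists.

LTS(P): 6 reachable states
  m0 = rec X. a.a.0\{a}\{b} + b.b.b.b.X has moves ··a··> m1, ··b··> m2
  m1 = a.0\{a}\{b} has moves ··a··> m3
  m2 = b.b.b.(rec X. a.a.0\{a}\{b} + b.b.b.b.X) has moves ··b··> m4
  m3 = 0\{a}\{b} has moves ∅
  m4 = b.b.(rec X. a.a.0\{a}\{b} + b.b.b.b.X) has moves ··b··> m5
  m5 = b.(rec X. a.a.0\{a}\{b} + b.b.b.b.X) has moves ··b··> m0
LTS(Q): 7 reachable states
  n0 = a.a.0\{a}\{b} + b.b.b.b.(rec X. a.a.0\{a}\{b} + b.b.b.b.X) has moves ··a··> n1, ··b··> n2
  n1 = a.0\{a}\{b} has moves ··a··> n3
  n2 = b.b.b.(rec X. a.a.0\{a}\{b} + b.b.b.b.X) has moves ··b··> n4
  n3 = 0\{a}\{b} has moves ∅
  n4 = b.b.(rec X. a.a.0\{a}\{b} + b.b.b.b.X) has moves ··b··> n5
  n5 = b.(rec X. a.a.0\{a}\{b} + b.b.b.b.X) has moves ··b··> n6
  n6 = rec X. a.a.0\{a}\{b} + b.b.b.b.X has moves ··a··> n1, ··b··> n2
Bisimilarity quotient blocks:
  B0 = {m0, n0, n6}
  B1 = {m2, n2}
  B2 = {m4, n4}
  B3 = {m5, n5}
  B4 = {m1, n1}
  B5 = {m3, n3}
m0 ∈ B0, n0 ∈ B0 → same block

YES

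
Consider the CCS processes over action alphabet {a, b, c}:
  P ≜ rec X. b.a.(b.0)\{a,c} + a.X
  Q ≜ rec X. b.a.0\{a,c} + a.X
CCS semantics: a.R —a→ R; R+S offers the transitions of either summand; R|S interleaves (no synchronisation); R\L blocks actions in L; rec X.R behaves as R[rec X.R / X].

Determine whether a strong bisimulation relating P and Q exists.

P's transition system — 4 states:
  p0 = rec X. b.a.(b.0)\{a,c} + a.X :: —a→ p0, —b→ p1
  p1 = a.(b.0)\{a,c} :: —a→ p2
  p2 = (b.0)\{a,c} :: —b→ p3
  p3 = 0\{a,c} :: deadlocked
Q's transition system — 3 states:
  q0 = rec X. b.a.0\{a,c} + a.X :: —a→ q0, —b→ q1
  q1 = a.0\{a,c} :: —a→ q2
  q2 = 0\{a,c} :: deadlocked
Partition-refinement fixed point:
  B0 = {p0}
  B1 = {p1}
  B2 = {p2}
  B3 = {p3, q2}
  B4 = {q0}
  B5 = {q1}
p0 ∈ B0, q0 ∈ B4 → different blocks

not bisimilar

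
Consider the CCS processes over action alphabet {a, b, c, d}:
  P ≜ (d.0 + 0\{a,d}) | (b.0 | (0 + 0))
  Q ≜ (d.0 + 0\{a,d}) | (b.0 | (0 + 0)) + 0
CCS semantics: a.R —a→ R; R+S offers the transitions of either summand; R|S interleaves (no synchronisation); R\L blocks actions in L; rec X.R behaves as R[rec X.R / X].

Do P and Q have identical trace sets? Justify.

Reachable graph of P (4 states):
  u0 = (d.0 + 0\{a,d}) | (b.0 | (0 + 0)) → ··b··> u1, ··d··> u2
  u1 = (d.0 + 0\{a,d}) | (0 | (0 + 0)) → ··d··> u3
  u2 = 0 | (b.0 | (0 + 0)) → ··b··> u3
  u3 = 0 | (0 | (0 + 0)) → ∅
Reachable graph of Q (4 states):
  v0 = (d.0 + 0\{a,d}) | (b.0 | (0 + 0)) + 0 → ··b··> v1, ··d··> v2
  v1 = (d.0 + 0\{a,d}) | (0 | (0 + 0)) → ··d··> v3
  v2 = 0 | (b.0 | (0 + 0)) → ··b··> v3
  v3 = 0 | (0 | (0 + 0)) → ∅
Partition-refinement fixed point:
  B0 = {u0, v0}
  B1 = {u2, v2}
  B2 = {u3, v3}
  B3 = {u1, v1}
u0 ∈ B0, v0 ∈ B0 → same block
Bisimilar ⇒ trace-equivalent.

YES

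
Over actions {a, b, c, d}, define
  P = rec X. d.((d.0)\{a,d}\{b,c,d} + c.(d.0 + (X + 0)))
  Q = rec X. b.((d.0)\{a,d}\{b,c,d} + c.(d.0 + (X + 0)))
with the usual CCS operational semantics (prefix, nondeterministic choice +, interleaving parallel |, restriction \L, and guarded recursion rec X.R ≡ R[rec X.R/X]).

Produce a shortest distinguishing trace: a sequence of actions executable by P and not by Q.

d

LTS(P): 4 reachable states
  m0 = rec X. d.((d.0)\{a,d}\{b,c,d} + c.(d.0 + (X + 0))) | ··d··> m1
  m1 = (d.0)\{a,d}\{b,c,d} + c.(d.0 + ((rec X. d.((d.0)\{a,d}\{b,c,d} + c.(d.0 + (X + 0)))) + 0)) | ··c··> m2
  m2 = d.0 + ((rec X. d.((d.0)\{a,d}\{b,c,d} + c.(d.0 + (X + 0)))) + 0) | ··d··> m1, ··d··> m3
  m3 = 0 | deadlocked
LTS(Q): 4 reachable states
  n0 = rec X. b.((d.0)\{a,d}\{b,c,d} + c.(d.0 + (X + 0))) | ··b··> n1
  n1 = (d.0)\{a,d}\{b,c,d} + c.(d.0 + ((rec X. b.((d.0)\{a,d}\{b,c,d} + c.(d.0 + (X + 0)))) + 0)) | ··c··> n2
  n2 = d.0 + ((rec X. b.((d.0)\{a,d}\{b,c,d} + c.(d.0 + (X + 0)))) + 0) | ··b··> n1, ··d··> n3
  n3 = 0 | deadlocked
Executing d from P (initial set {m0}):
  [1] d ⇒ {m1}
  P completes σ.
Executing d from Q (initial set {n0}):
  [1] d ⇒ ∅ (Q stuck)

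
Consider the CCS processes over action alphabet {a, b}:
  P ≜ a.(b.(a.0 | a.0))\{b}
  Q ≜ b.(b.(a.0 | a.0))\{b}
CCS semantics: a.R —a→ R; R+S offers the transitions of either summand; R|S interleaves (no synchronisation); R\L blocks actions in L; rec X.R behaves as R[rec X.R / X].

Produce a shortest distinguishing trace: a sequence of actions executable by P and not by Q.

a

P's transition system — 2 states:
  p0 = a.(b.(a.0 | a.0))\{b} has moves -a-> p1
  p1 = (b.(a.0 | a.0))\{b} has moves ∅
Q's transition system — 2 states:
  q0 = b.(b.(a.0 | a.0))\{b} has moves -b-> q1
  q1 = (b.(a.0 | a.0))\{b} has moves ∅
Executing a from P (initial set {p0}):
  after a @ step 1: {p1}
  — P admits the full trace.
Executing a from Q (initial set {q0}):
  after a @ step 1: ∅ (Q stuck)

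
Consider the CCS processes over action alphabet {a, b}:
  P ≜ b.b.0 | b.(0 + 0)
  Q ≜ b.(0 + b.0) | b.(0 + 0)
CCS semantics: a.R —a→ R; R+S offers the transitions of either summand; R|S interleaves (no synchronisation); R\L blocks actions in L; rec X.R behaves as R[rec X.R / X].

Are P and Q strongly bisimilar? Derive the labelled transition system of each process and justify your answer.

bisimilar

P's transition system — 6 states:
  p0 = b.b.0 | b.(0 + 0) → —b→ p1, —b→ p2
  p1 = b.0 | b.(0 + 0) → —b→ p3, —b→ p4
  p2 = b.b.0 | (0 + 0) → —b→ p4
  p3 = 0 | b.(0 + 0) → —b→ p5
  p4 = b.0 | (0 + 0) → —b→ p5
  p5 = 0 | (0 + 0) → (no moves)
Q's transition system — 6 states:
  q0 = b.(0 + b.0) | b.(0 + 0) → —b→ q1, —b→ q2
  q1 = (0 + b.0) | b.(0 + 0) → —b→ q3, —b→ q4
  q2 = b.(0 + b.0) | (0 + 0) → —b→ q3
  q3 = (0 + b.0) | (0 + 0) → —b→ q5
  q4 = 0 | b.(0 + 0) → —b→ q5
  q5 = 0 | (0 + 0) → (no moves)
Partition-refinement fixed point:
  B0 = {p0, q0}
  B1 = {p1, p2, q1, q2}
  B2 = {p3, p4, q3, q4}
  B3 = {p5, q5}
p0 ∈ B0, q0 ∈ B0 → same block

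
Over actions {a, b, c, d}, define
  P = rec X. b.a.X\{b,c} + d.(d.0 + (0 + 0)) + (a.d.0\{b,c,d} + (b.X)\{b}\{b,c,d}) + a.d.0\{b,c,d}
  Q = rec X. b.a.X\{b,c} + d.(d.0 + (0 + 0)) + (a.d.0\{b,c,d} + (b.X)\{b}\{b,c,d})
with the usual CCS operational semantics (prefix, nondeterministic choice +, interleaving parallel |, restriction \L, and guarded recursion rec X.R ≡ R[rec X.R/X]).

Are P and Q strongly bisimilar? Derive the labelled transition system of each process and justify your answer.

YES

Reachable graph of P (11 states):
  s0 = rec X. b.a.X\{b,c} + d.(d.0 + (0 + 0)) + (a.d.0\{b,c,d} + (b.X)\{b}\{b,c,d}) + a.d.0\{b,c,d} ⊢ —a→ s1, —b→ s2, —d→ s3
  s1 = d.0\{b,c,d} ⊢ —d→ s4
  s2 = a.(rec X. b.a.X\{b,c} + d.(d.0 + (0 + 0)) + (a.d.0\{b,c,d} + (b.X)\{b}\{b,c,d}) + a.d.0\{b,c,d})\{b,c} ⊢ —a→ s5
  s3 = d.0 + (0 + 0) ⊢ —d→ s6
  s4 = 0\{b,c,d} ⊢ stopped
  s5 = (rec X. b.a.X\{b,c} + d.(d.0 + (0 + 0)) + (a.d.0\{b,c,d} + (b.X)\{b}\{b,c,d}) + a.d.0\{b,c,d})\{b,c} ⊢ —a→ s7, —d→ s8
  s6 = 0 ⊢ stopped
  s7 = (d.0\{b,c,d})\{b,c} ⊢ —d→ s9
  s8 = (d.0 + (0 + 0))\{b,c} ⊢ —d→ s10
  s9 = 0\{b,c,d}\{b,c} ⊢ stopped
  s10 = 0\{b,c} ⊢ stopped
Reachable graph of Q (11 states):
  t0 = rec X. b.a.X\{b,c} + d.(d.0 + (0 + 0)) + (a.d.0\{b,c,d} + (b.X)\{b}\{b,c,d}) ⊢ —a→ t1, —b→ t2, —d→ t3
  t1 = d.0\{b,c,d} ⊢ —d→ t4
  t2 = a.(rec X. b.a.X\{b,c} + d.(d.0 + (0 + 0)) + (a.d.0\{b,c,d} + (b.X)\{b}\{b,c,d}))\{b,c} ⊢ —a→ t5
  t3 = d.0 + (0 + 0) ⊢ —d→ t6
  t4 = 0\{b,c,d} ⊢ stopped
  t5 = (rec X. b.a.X\{b,c} + d.(d.0 + (0 + 0)) + (a.d.0\{b,c,d} + (b.X)\{b}\{b,c,d}))\{b,c} ⊢ —a→ t7, —d→ t8
  t6 = 0 ⊢ stopped
  t7 = (d.0\{b,c,d})\{b,c} ⊢ —d→ t9
  t8 = (d.0 + (0 + 0))\{b,c} ⊢ —d→ t10
  t9 = 0\{b,c,d}\{b,c} ⊢ stopped
  t10 = 0\{b,c} ⊢ stopped
Coarsest stable partition (strong bisimilarity classes):
  B0 = {s0, t0}
  B1 = {s1, s3, s7, s8, t1, t3, t7, t8}
  B2 = {s10, s4, s6, s9, t10, t4, t6, t9}
  B3 = {s2, t2}
  B4 = {s5, t5}
s0 ∈ B0, t0 ∈ B0 → same block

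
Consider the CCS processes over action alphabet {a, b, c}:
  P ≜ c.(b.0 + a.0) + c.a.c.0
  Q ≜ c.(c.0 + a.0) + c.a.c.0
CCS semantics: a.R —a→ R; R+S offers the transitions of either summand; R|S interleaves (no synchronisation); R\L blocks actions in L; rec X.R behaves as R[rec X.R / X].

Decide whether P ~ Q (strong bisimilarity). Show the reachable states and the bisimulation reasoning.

not bisimilar

LTS(P): 5 reachable states
  u0 = c.(b.0 + a.0) + c.a.c.0 has moves —c→ u1, —c→ u2
  u1 = a.c.0 has moves —a→ u3
  u2 = b.0 + a.0 has moves —a→ u4, —b→ u4
  u3 = c.0 has moves —c→ u4
  u4 = 0 has moves ·
LTS(Q): 5 reachable states
  v0 = c.(c.0 + a.0) + c.a.c.0 has moves —c→ v1, —c→ v2
  v1 = a.c.0 has moves —a→ v3
  v2 = c.0 + a.0 has moves —a→ v4, —c→ v4
  v3 = c.0 has moves —c→ v4
  v4 = 0 has moves ·
Bisimilarity quotient blocks:
  B0 = {u0}
  B1 = {u2}
  B2 = {u4, v4}
  B3 = {u1, v1}
  B4 = {u3, v3}
  B5 = {v0}
  B6 = {v2}
u0 ∈ B0, v0 ∈ B5 → different blocks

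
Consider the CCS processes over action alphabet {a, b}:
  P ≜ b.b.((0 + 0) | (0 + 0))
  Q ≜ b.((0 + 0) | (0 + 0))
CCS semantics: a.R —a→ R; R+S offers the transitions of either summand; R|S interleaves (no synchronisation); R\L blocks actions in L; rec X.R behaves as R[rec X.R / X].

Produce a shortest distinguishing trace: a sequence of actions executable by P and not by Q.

bb

LTS(P): 3 reachable states
  p0 = b.b.((0 + 0) | (0 + 0)) :: -b-> p1
  p1 = b.((0 + 0) | (0 + 0)) :: -b-> p2
  p2 = (0 + 0) | (0 + 0) :: stopped
LTS(Q): 2 reachable states
  q0 = b.((0 + 0) | (0 + 0)) :: -b-> q1
  q1 = (0 + 0) | (0 + 0) :: stopped
Executing bb from P (initial set {p0}):
  after b @ step 1: {p1}
  after b @ step 2: {p2}
  — P admits the full trace.
Executing bb from Q (initial set {q0}):
  after b @ step 1: {q1}
  after b @ step 2: ∅  — Q cannot continue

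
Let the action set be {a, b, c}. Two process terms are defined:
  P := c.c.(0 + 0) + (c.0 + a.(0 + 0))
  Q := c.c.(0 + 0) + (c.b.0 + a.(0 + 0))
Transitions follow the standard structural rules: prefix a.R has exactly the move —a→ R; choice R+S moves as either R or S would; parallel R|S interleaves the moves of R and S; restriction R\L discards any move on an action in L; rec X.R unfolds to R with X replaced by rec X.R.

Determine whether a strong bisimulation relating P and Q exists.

P's transition system — 4 states:
  s0 = c.c.(0 + 0) + (c.0 + a.(0 + 0)) has moves -a-> s1, -c-> s2, -c-> s3
  s1 = 0 + 0 has moves ∅
  s2 = 0 has moves ∅
  s3 = c.(0 + 0) has moves -c-> s1
Q's transition system — 5 states:
  t0 = c.c.(0 + 0) + (c.b.0 + a.(0 + 0)) has moves -a-> t1, -c-> t2, -c-> t3
  t1 = 0 + 0 has moves ∅
  t2 = b.0 has moves -b-> t4
  t3 = c.(0 + 0) has moves -c-> t1
  t4 = 0 has moves ∅
Coarsest stable partition (strong bisimilarity classes):
  B0 = {s0}
  B1 = {s1, s2, t1, t4}
  B2 = {s3, t3}
  B3 = {t0}
  B4 = {t2}
s0 ∈ B0, t0 ∈ B3 → different blocks

NO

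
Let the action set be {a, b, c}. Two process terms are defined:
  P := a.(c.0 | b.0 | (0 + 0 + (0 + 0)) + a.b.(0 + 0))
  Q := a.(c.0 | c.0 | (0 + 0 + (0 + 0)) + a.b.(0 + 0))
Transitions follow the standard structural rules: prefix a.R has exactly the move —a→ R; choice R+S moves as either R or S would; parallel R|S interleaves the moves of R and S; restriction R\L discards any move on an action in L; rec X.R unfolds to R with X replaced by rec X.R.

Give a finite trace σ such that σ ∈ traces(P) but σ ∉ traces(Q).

Reachable graph of P (7 states):
  p0 = a.(c.0 | b.0 | (0 + 0 + (0 + 0)) + a.b.(0 + 0)) → --a--▸ p1
  p1 = c.0 | b.0 | (0 + 0 + (0 + 0)) + a.b.(0 + 0) → --a--▸ p2, --b--▸ p3, --c--▸ p4
  p2 = b.(0 + 0) → --b--▸ p5
  p3 = c.0 | 0 | (0 + 0 + (0 + 0)) → --c--▸ p6
  p4 = 0 | b.0 | (0 + 0 + (0 + 0)) → --b--▸ p6
  p5 = 0 + 0 → (no moves)
  p6 = 0 | 0 | (0 + 0 + (0 + 0)) → (no moves)
Reachable graph of Q (7 states):
  q0 = a.(c.0 | c.0 | (0 + 0 + (0 + 0)) + a.b.(0 + 0)) → --a--▸ q1
  q1 = c.0 | c.0 | (0 + 0 + (0 + 0)) + a.b.(0 + 0) → --a--▸ q2, --c--▸ q3, --c--▸ q4
  q2 = b.(0 + 0) → --b--▸ q5
  q3 = 0 | c.0 | (0 + 0 + (0 + 0)) → --c--▸ q6
  q4 = c.0 | 0 | (0 + 0 + (0 + 0)) → --c--▸ q6
  q5 = 0 + 0 → (no moves)
  q6 = 0 | 0 | (0 + 0 + (0 + 0)) → (no moves)
Run σ = ⟨ab⟩ on P: start {p0}
  after a @ step 1: {p1}
  after b @ step 2: {p3}
  P completes σ.
Run σ = ⟨ab⟩ on Q: start {q0}
  after a @ step 1: {q1}
  after b @ step 2: ∅ (Q stuck)

ab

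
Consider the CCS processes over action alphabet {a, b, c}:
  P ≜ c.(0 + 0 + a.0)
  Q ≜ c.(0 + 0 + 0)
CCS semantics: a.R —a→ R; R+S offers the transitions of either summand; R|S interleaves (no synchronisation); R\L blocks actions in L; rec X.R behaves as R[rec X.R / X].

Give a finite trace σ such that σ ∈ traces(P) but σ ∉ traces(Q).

P's transition system — 3 states:
  p0 = c.(0 + 0 + a.0) :: ··c··> p1
  p1 = 0 + 0 + a.0 :: ··a··> p2
  p2 = 0 :: ·
Q's transition system — 2 states:
  q0 = c.(0 + 0 + 0) :: ··c··> q1
  q1 = 0 + 0 + 0 :: ·
Run σ = ⟨ca⟩ on P: start {p0}
  [1] c ⇒ {p1}
  [2] a ⇒ {p2}
  — P admits the full trace.
Run σ = ⟨ca⟩ on Q: start {q0}
  [1] c ⇒ {q1}
  [2] a ⇒ ∅  — Q cannot continue

ca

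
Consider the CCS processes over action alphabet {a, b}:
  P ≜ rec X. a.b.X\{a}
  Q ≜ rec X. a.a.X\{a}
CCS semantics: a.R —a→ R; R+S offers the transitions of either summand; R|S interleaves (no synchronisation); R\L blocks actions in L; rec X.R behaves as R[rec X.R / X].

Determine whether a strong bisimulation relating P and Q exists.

not bisimilar

Reachable graph of P (3 states):
  m0 = rec X. a.b.X\{a} :: --a--▸ m1
  m1 = b.(rec X. a.b.X\{a})\{a} :: --b--▸ m2
  m2 = (rec X. a.b.X\{a})\{a} :: deadlocked
Reachable graph of Q (3 states):
  n0 = rec X. a.a.X\{a} :: --a--▸ n1
  n1 = a.(rec X. a.a.X\{a})\{a} :: --a--▸ n2
  n2 = (rec X. a.a.X\{a})\{a} :: deadlocked
Coarsest stable partition (strong bisimilarity classes):
  B0 = {m0}
  B1 = {m1}
  B2 = {m2, n2}
  B3 = {n0}
  B4 = {n1}
m0 ∈ B0, n0 ∈ B3 → different blocks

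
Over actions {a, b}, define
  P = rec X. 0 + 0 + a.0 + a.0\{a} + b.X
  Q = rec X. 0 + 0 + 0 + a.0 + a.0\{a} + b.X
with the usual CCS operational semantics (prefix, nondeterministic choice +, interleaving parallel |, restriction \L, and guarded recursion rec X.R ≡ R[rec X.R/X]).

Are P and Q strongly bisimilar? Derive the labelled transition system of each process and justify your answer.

YES

Reachable graph of P (3 states):
  m0 = rec X. 0 + 0 + a.0 + a.0\{a} + b.X has moves =a=> m1, =a=> m2, =b=> m0
  m1 = 0 has moves ·
  m2 = 0\{a} has moves ·
Reachable graph of Q (3 states):
  n0 = rec X. 0 + 0 + 0 + a.0 + a.0\{a} + b.X has moves =a=> n1, =a=> n2, =b=> n0
  n1 = 0 has moves ·
  n2 = 0\{a} has moves ·
Coarsest stable partition (strong bisimilarity classes):
  B0 = {m0, n0}
  B1 = {m1, m2, n1, n2}
m0 ∈ B0, n0 ∈ B0 → same block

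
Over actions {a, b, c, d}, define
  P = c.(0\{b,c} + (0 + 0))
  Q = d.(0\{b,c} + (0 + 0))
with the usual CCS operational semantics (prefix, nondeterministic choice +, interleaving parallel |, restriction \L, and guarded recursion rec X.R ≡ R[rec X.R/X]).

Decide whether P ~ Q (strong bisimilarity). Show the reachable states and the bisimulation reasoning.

NO

Reachable graph of P (2 states):
  u0 = c.(0\{b,c} + (0 + 0)) has moves =c=> u1
  u1 = 0\{b,c} + (0 + 0) has moves ·
Reachable graph of Q (2 states):
  v0 = d.(0\{b,c} + (0 + 0)) has moves =d=> v1
  v1 = 0\{b,c} + (0 + 0) has moves ·
Bisimilarity quotient blocks:
  B0 = {u0}
  B1 = {u1, v1}
  B2 = {v0}
u0 ∈ B0, v0 ∈ B2 → different blocks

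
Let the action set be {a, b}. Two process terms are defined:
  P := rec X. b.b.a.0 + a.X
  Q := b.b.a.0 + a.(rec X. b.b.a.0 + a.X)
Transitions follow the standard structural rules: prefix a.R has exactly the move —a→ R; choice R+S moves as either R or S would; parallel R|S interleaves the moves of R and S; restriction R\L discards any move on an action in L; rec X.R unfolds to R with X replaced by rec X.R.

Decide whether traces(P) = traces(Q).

trace-equivalent

Reachable graph of P (4 states):
  u0 = rec X. b.b.a.0 + a.X | =a=> u0, =b=> u1
  u1 = b.a.0 | =b=> u2
  u2 = a.0 | =a=> u3
  u3 = 0 | deadlocked
Reachable graph of Q (5 states):
  v0 = b.b.a.0 + a.(rec X. b.b.a.0 + a.X) | =a=> v1, =b=> v2
  v1 = rec X. b.b.a.0 + a.X | =a=> v1, =b=> v2
  v2 = b.a.0 | =b=> v3
  v3 = a.0 | =a=> v4
  v4 = 0 | deadlocked
Partition-refinement fixed point:
  B0 = {u0, v0, v1}
  B1 = {u1, v2}
  B2 = {u2, v3}
  B3 = {u3, v4}
u0 ∈ B0, v0 ∈ B0 → same block
Bisimilar ⇒ trace-equivalent.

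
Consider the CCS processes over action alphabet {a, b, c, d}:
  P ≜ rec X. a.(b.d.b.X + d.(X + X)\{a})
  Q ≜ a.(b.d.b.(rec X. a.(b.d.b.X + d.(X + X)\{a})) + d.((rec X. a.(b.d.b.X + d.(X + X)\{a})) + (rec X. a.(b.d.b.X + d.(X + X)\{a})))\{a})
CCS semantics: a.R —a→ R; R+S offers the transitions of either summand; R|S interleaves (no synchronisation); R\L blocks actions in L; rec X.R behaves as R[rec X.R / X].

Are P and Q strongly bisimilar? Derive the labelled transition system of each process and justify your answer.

LTS(P): 5 reachable states
  m0 = rec X. a.(b.d.b.X + d.(X + X)\{a}) → --a--▸ m1
  m1 = b.d.b.(rec X. a.(b.d.b.X + d.(X + X)\{a})) + d.((rec X. a.(b.d.b.X + d.(X + X)\{a})) + (rec X. a.(b.d.b.X + d.(X + X)\{a})))\{a} → --b--▸ m2, --d--▸ m3
  m2 = d.b.(rec X. a.(b.d.b.X + d.(X + X)\{a})) → --d--▸ m4
  m3 = ((rec X. a.(b.d.b.X + d.(X + X)\{a})) + (rec X. a.(b.d.b.X + d.(X + X)\{a})))\{a} → stopped
  m4 = b.(rec X. a.(b.d.b.X + d.(X + X)\{a})) → --b--▸ m0
LTS(Q): 6 reachable states
  n0 = a.(b.d.b.(rec X. a.(b.d.b.X + d.(X + X)\{a})) + d.((rec X. a.(b.d.b.X + d.(X + X)\{a})) + (rec X. a.(b.d.b.X + d.(X + X)\{a})))\{a}) → --a--▸ n1
  n1 = b.d.b.(rec X. a.(b.d.b.X + d.(X + X)\{a})) + d.((rec X. a.(b.d.b.X + d.(X + X)\{a})) + (rec X. a.(b.d.b.X + d.(X + X)\{a})))\{a} → --b--▸ n2, --d--▸ n3
  n2 = d.b.(rec X. a.(b.d.b.X + d.(X + X)\{a})) → --d--▸ n4
  n3 = ((rec X. a.(b.d.b.X + d.(X + X)\{a})) + (rec X. a.(b.d.b.X + d.(X + X)\{a})))\{a} → stopped
  n4 = b.(rec X. a.(b.d.b.X + d.(X + X)\{a})) → --b--▸ n5
  n5 = rec X. a.(b.d.b.X + d.(X + X)\{a}) → --a--▸ n1
Bisimilarity quotient blocks:
  B0 = {m0, n0, n5}
  B1 = {m1, n1}
  B2 = {m2, n2}
  B3 = {m4, n4}
  B4 = {m3, n3}
m0 ∈ B0, n0 ∈ B0 → same block

YES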